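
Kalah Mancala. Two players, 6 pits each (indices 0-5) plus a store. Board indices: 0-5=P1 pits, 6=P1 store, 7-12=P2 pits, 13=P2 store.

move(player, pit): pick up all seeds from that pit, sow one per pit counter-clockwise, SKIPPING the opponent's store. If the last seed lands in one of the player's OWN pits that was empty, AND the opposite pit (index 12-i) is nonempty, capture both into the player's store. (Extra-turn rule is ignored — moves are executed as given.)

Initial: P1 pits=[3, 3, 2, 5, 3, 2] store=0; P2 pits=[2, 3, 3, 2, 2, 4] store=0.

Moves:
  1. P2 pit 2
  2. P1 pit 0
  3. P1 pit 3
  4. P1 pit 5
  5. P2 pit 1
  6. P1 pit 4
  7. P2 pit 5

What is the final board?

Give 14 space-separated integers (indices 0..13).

Move 1: P2 pit2 -> P1=[3,3,2,5,3,2](0) P2=[2,3,0,3,3,5](0)
Move 2: P1 pit0 -> P1=[0,4,3,6,3,2](0) P2=[2,3,0,3,3,5](0)
Move 3: P1 pit3 -> P1=[0,4,3,0,4,3](1) P2=[3,4,1,3,3,5](0)
Move 4: P1 pit5 -> P1=[0,4,3,0,4,0](2) P2=[4,5,1,3,3,5](0)
Move 5: P2 pit1 -> P1=[0,4,3,0,4,0](2) P2=[4,0,2,4,4,6](1)
Move 6: P1 pit4 -> P1=[0,4,3,0,0,1](3) P2=[5,1,2,4,4,6](1)
Move 7: P2 pit5 -> P1=[1,5,4,1,1,1](3) P2=[5,1,2,4,4,0](2)

Answer: 1 5 4 1 1 1 3 5 1 2 4 4 0 2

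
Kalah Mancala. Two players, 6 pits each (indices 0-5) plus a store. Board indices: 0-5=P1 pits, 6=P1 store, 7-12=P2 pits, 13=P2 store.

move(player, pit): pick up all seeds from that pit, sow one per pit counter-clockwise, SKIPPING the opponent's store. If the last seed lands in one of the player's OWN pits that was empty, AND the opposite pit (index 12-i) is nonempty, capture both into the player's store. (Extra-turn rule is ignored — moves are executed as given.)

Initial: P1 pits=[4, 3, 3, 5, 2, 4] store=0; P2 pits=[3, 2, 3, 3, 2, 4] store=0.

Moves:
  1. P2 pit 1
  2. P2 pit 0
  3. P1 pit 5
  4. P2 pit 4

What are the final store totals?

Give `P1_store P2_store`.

Answer: 1 1

Derivation:
Move 1: P2 pit1 -> P1=[4,3,3,5,2,4](0) P2=[3,0,4,4,2,4](0)
Move 2: P2 pit0 -> P1=[4,3,3,5,2,4](0) P2=[0,1,5,5,2,4](0)
Move 3: P1 pit5 -> P1=[4,3,3,5,2,0](1) P2=[1,2,6,5,2,4](0)
Move 4: P2 pit4 -> P1=[4,3,3,5,2,0](1) P2=[1,2,6,5,0,5](1)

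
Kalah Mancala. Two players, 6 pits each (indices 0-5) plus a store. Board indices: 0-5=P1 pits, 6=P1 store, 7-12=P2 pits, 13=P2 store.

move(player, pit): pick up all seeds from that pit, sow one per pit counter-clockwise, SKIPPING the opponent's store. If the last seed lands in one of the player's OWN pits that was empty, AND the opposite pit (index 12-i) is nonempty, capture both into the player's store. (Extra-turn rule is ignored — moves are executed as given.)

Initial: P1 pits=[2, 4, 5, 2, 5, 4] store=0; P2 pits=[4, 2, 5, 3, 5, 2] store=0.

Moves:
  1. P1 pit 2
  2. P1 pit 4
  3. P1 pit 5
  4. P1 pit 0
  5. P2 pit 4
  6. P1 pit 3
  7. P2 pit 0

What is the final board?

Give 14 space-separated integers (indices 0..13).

Move 1: P1 pit2 -> P1=[2,4,0,3,6,5](1) P2=[5,2,5,3,5,2](0)
Move 2: P1 pit4 -> P1=[2,4,0,3,0,6](2) P2=[6,3,6,4,5,2](0)
Move 3: P1 pit5 -> P1=[2,4,0,3,0,0](3) P2=[7,4,7,5,6,2](0)
Move 4: P1 pit0 -> P1=[0,5,0,3,0,0](9) P2=[7,4,7,0,6,2](0)
Move 5: P2 pit4 -> P1=[1,6,1,4,0,0](9) P2=[7,4,7,0,0,3](1)
Move 6: P1 pit3 -> P1=[1,6,1,0,1,1](10) P2=[8,4,7,0,0,3](1)
Move 7: P2 pit0 -> P1=[2,7,1,0,1,1](10) P2=[0,5,8,1,1,4](2)

Answer: 2 7 1 0 1 1 10 0 5 8 1 1 4 2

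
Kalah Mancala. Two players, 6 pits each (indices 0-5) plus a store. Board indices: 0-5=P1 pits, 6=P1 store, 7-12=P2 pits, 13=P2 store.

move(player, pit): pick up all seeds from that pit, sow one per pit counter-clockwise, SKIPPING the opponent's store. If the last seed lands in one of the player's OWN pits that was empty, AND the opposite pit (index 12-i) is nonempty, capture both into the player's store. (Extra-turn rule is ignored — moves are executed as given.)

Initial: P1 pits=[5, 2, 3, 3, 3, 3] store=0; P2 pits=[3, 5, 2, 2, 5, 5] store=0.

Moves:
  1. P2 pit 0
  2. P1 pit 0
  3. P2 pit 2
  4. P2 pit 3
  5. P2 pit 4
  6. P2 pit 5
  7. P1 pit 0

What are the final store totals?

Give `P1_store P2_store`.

Answer: 0 9

Derivation:
Move 1: P2 pit0 -> P1=[5,2,3,3,3,3](0) P2=[0,6,3,3,5,5](0)
Move 2: P1 pit0 -> P1=[0,3,4,4,4,4](0) P2=[0,6,3,3,5,5](0)
Move 3: P2 pit2 -> P1=[0,3,4,4,4,4](0) P2=[0,6,0,4,6,6](0)
Move 4: P2 pit3 -> P1=[1,3,4,4,4,4](0) P2=[0,6,0,0,7,7](1)
Move 5: P2 pit4 -> P1=[2,4,5,5,5,4](0) P2=[0,6,0,0,0,8](2)
Move 6: P2 pit5 -> P1=[3,5,6,6,6,0](0) P2=[0,6,0,0,0,0](9)
Move 7: P1 pit0 -> P1=[0,6,7,7,6,0](0) P2=[0,6,0,0,0,0](9)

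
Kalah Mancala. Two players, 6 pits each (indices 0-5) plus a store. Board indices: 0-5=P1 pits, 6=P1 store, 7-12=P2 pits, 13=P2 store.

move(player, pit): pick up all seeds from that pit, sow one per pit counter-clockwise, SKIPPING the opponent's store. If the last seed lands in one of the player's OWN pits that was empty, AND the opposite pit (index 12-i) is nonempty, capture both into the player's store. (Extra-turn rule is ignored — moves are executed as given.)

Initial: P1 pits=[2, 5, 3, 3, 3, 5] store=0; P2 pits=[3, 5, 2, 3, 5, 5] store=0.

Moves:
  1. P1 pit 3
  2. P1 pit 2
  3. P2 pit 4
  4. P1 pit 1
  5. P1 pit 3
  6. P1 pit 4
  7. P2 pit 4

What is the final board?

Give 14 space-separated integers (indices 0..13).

Move 1: P1 pit3 -> P1=[2,5,3,0,4,6](1) P2=[3,5,2,3,5,5](0)
Move 2: P1 pit2 -> P1=[2,5,0,1,5,7](1) P2=[3,5,2,3,5,5](0)
Move 3: P2 pit4 -> P1=[3,6,1,1,5,7](1) P2=[3,5,2,3,0,6](1)
Move 4: P1 pit1 -> P1=[3,0,2,2,6,8](2) P2=[4,5,2,3,0,6](1)
Move 5: P1 pit3 -> P1=[3,0,2,0,7,9](2) P2=[4,5,2,3,0,6](1)
Move 6: P1 pit4 -> P1=[3,0,2,0,0,10](3) P2=[5,6,3,4,1,6](1)
Move 7: P2 pit4 -> P1=[3,0,2,0,0,10](3) P2=[5,6,3,4,0,7](1)

Answer: 3 0 2 0 0 10 3 5 6 3 4 0 7 1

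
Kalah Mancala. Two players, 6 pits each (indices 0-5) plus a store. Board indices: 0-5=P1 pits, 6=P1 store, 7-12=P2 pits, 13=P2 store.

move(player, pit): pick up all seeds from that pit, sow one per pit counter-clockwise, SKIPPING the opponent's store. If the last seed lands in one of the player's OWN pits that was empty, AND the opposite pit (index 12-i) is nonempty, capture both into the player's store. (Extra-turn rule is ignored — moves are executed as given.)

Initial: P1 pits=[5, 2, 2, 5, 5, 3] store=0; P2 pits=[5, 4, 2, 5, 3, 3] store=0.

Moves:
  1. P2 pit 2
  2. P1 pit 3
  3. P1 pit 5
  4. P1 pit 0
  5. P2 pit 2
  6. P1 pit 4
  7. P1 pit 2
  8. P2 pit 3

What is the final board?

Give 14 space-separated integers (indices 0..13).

Answer: 1 4 1 3 2 2 11 1 7 1 0 6 4 1

Derivation:
Move 1: P2 pit2 -> P1=[5,2,2,5,5,3](0) P2=[5,4,0,6,4,3](0)
Move 2: P1 pit3 -> P1=[5,2,2,0,6,4](1) P2=[6,5,0,6,4,3](0)
Move 3: P1 pit5 -> P1=[5,2,2,0,6,0](2) P2=[7,6,1,6,4,3](0)
Move 4: P1 pit0 -> P1=[0,3,3,1,7,0](10) P2=[0,6,1,6,4,3](0)
Move 5: P2 pit2 -> P1=[0,3,3,1,7,0](10) P2=[0,6,0,7,4,3](0)
Move 6: P1 pit4 -> P1=[0,3,3,1,0,1](11) P2=[1,7,1,8,5,3](0)
Move 7: P1 pit2 -> P1=[0,3,0,2,1,2](11) P2=[1,7,1,8,5,3](0)
Move 8: P2 pit3 -> P1=[1,4,1,3,2,2](11) P2=[1,7,1,0,6,4](1)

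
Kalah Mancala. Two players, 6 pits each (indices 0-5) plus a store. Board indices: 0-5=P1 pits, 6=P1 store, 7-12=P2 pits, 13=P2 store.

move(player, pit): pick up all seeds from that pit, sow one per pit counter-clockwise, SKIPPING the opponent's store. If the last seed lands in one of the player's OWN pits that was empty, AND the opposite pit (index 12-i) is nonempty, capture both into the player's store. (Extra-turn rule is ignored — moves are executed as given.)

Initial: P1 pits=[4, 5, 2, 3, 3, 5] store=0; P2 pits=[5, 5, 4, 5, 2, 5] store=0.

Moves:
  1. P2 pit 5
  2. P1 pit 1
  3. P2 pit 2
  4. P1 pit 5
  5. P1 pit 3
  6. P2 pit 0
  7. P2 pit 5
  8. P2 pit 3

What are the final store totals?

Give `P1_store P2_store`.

Answer: 3 5

Derivation:
Move 1: P2 pit5 -> P1=[5,6,3,4,3,5](0) P2=[5,5,4,5,2,0](1)
Move 2: P1 pit1 -> P1=[5,0,4,5,4,6](1) P2=[6,5,4,5,2,0](1)
Move 3: P2 pit2 -> P1=[5,0,4,5,4,6](1) P2=[6,5,0,6,3,1](2)
Move 4: P1 pit5 -> P1=[5,0,4,5,4,0](2) P2=[7,6,1,7,4,1](2)
Move 5: P1 pit3 -> P1=[5,0,4,0,5,1](3) P2=[8,7,1,7,4,1](2)
Move 6: P2 pit0 -> P1=[6,1,4,0,5,1](3) P2=[0,8,2,8,5,2](3)
Move 7: P2 pit5 -> P1=[7,1,4,0,5,1](3) P2=[0,8,2,8,5,0](4)
Move 8: P2 pit3 -> P1=[8,2,5,1,6,1](3) P2=[0,8,2,0,6,1](5)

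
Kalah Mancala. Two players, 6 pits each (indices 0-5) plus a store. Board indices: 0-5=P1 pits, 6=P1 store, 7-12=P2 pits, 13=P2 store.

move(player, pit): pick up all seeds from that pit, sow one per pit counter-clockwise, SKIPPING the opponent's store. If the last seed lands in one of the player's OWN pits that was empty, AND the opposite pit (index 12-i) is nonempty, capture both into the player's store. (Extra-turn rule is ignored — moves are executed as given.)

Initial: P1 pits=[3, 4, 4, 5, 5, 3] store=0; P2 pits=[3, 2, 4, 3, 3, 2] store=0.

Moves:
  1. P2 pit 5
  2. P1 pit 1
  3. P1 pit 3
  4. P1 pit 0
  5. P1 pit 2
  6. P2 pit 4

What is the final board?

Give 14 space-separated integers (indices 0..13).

Move 1: P2 pit5 -> P1=[4,4,4,5,5,3](0) P2=[3,2,4,3,3,0](1)
Move 2: P1 pit1 -> P1=[4,0,5,6,6,4](0) P2=[3,2,4,3,3,0](1)
Move 3: P1 pit3 -> P1=[4,0,5,0,7,5](1) P2=[4,3,5,3,3,0](1)
Move 4: P1 pit0 -> P1=[0,1,6,1,8,5](1) P2=[4,3,5,3,3,0](1)
Move 5: P1 pit2 -> P1=[0,1,0,2,9,6](2) P2=[5,4,5,3,3,0](1)
Move 6: P2 pit4 -> P1=[1,1,0,2,9,6](2) P2=[5,4,5,3,0,1](2)

Answer: 1 1 0 2 9 6 2 5 4 5 3 0 1 2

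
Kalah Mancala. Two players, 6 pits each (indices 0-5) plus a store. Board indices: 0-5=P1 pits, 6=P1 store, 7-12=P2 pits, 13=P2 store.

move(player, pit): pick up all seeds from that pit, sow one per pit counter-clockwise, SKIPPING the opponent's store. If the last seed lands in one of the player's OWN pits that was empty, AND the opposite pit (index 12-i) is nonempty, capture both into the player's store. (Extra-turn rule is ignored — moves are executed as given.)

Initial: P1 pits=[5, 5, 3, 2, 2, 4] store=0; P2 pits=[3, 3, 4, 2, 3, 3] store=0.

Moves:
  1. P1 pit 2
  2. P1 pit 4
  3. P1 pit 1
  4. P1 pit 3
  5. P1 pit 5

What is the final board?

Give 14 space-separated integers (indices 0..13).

Answer: 6 0 1 0 2 0 4 6 4 5 3 4 4 0

Derivation:
Move 1: P1 pit2 -> P1=[5,5,0,3,3,5](0) P2=[3,3,4,2,3,3](0)
Move 2: P1 pit4 -> P1=[5,5,0,3,0,6](1) P2=[4,3,4,2,3,3](0)
Move 3: P1 pit1 -> P1=[5,0,1,4,1,7](2) P2=[4,3,4,2,3,3](0)
Move 4: P1 pit3 -> P1=[5,0,1,0,2,8](3) P2=[5,3,4,2,3,3](0)
Move 5: P1 pit5 -> P1=[6,0,1,0,2,0](4) P2=[6,4,5,3,4,4](0)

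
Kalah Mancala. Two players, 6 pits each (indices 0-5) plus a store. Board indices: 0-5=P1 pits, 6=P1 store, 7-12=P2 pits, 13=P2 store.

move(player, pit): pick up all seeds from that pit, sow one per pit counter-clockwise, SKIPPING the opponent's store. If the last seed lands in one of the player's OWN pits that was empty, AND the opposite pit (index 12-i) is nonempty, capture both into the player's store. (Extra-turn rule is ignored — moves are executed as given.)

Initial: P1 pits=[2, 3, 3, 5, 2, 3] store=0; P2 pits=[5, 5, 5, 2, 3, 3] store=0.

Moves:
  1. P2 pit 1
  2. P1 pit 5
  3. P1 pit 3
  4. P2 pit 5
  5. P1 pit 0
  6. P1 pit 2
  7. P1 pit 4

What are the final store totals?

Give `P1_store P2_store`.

Answer: 11 2

Derivation:
Move 1: P2 pit1 -> P1=[2,3,3,5,2,3](0) P2=[5,0,6,3,4,4](1)
Move 2: P1 pit5 -> P1=[2,3,3,5,2,0](1) P2=[6,1,6,3,4,4](1)
Move 3: P1 pit3 -> P1=[2,3,3,0,3,1](2) P2=[7,2,6,3,4,4](1)
Move 4: P2 pit5 -> P1=[3,4,4,0,3,1](2) P2=[7,2,6,3,4,0](2)
Move 5: P1 pit0 -> P1=[0,5,5,0,3,1](9) P2=[7,2,0,3,4,0](2)
Move 6: P1 pit2 -> P1=[0,5,0,1,4,2](10) P2=[8,2,0,3,4,0](2)
Move 7: P1 pit4 -> P1=[0,5,0,1,0,3](11) P2=[9,3,0,3,4,0](2)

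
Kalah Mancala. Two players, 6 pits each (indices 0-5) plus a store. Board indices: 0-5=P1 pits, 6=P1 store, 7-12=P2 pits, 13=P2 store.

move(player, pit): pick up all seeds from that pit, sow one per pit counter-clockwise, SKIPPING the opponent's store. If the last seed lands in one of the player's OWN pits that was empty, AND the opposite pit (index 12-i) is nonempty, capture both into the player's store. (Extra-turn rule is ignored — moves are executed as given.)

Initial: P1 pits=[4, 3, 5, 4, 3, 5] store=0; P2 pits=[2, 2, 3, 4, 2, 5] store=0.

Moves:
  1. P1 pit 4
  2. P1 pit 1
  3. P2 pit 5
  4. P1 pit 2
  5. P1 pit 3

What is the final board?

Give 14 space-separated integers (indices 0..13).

Answer: 5 1 0 0 2 8 6 5 2 5 5 2 0 1

Derivation:
Move 1: P1 pit4 -> P1=[4,3,5,4,0,6](1) P2=[3,2,3,4,2,5](0)
Move 2: P1 pit1 -> P1=[4,0,6,5,0,6](4) P2=[3,0,3,4,2,5](0)
Move 3: P2 pit5 -> P1=[5,1,7,6,0,6](4) P2=[3,0,3,4,2,0](1)
Move 4: P1 pit2 -> P1=[5,1,0,7,1,7](5) P2=[4,1,4,4,2,0](1)
Move 5: P1 pit3 -> P1=[5,1,0,0,2,8](6) P2=[5,2,5,5,2,0](1)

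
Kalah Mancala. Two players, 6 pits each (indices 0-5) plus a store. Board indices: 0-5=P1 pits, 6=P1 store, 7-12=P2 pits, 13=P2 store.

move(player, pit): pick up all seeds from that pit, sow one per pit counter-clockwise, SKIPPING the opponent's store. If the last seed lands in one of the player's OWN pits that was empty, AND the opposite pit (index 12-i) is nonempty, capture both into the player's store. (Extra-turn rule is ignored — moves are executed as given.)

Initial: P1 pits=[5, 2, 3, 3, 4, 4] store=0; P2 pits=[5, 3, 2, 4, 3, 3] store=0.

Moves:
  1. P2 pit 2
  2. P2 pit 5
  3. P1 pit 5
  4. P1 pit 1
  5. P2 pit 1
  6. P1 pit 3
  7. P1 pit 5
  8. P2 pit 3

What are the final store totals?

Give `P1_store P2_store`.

Move 1: P2 pit2 -> P1=[5,2,3,3,4,4](0) P2=[5,3,0,5,4,3](0)
Move 2: P2 pit5 -> P1=[6,3,3,3,4,4](0) P2=[5,3,0,5,4,0](1)
Move 3: P1 pit5 -> P1=[6,3,3,3,4,0](1) P2=[6,4,1,5,4,0](1)
Move 4: P1 pit1 -> P1=[6,0,4,4,5,0](1) P2=[6,4,1,5,4,0](1)
Move 5: P2 pit1 -> P1=[0,0,4,4,5,0](1) P2=[6,0,2,6,5,0](8)
Move 6: P1 pit3 -> P1=[0,0,4,0,6,1](2) P2=[7,0,2,6,5,0](8)
Move 7: P1 pit5 -> P1=[0,0,4,0,6,0](3) P2=[7,0,2,6,5,0](8)
Move 8: P2 pit3 -> P1=[1,1,5,0,6,0](3) P2=[7,0,2,0,6,1](9)

Answer: 3 9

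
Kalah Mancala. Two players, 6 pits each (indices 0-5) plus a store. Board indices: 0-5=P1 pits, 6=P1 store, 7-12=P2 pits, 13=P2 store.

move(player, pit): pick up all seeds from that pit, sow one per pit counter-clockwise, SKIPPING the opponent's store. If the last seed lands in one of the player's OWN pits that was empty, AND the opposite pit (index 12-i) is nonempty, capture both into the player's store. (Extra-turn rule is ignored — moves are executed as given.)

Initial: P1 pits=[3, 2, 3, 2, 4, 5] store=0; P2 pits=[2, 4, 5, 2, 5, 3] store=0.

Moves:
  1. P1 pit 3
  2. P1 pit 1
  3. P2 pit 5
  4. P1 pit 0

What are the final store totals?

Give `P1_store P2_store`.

Answer: 6 1

Derivation:
Move 1: P1 pit3 -> P1=[3,2,3,0,5,6](0) P2=[2,4,5,2,5,3](0)
Move 2: P1 pit1 -> P1=[3,0,4,0,5,6](6) P2=[2,4,0,2,5,3](0)
Move 3: P2 pit5 -> P1=[4,1,4,0,5,6](6) P2=[2,4,0,2,5,0](1)
Move 4: P1 pit0 -> P1=[0,2,5,1,6,6](6) P2=[2,4,0,2,5,0](1)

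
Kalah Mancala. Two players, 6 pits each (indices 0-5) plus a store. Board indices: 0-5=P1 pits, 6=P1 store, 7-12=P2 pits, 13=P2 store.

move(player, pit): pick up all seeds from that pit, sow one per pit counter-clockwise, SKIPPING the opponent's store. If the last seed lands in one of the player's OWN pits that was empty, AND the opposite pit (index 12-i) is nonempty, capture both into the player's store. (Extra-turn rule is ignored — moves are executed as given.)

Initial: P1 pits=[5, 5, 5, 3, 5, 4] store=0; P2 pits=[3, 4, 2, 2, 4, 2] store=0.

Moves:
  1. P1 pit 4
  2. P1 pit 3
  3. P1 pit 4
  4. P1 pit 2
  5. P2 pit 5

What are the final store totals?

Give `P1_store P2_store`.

Move 1: P1 pit4 -> P1=[5,5,5,3,0,5](1) P2=[4,5,3,2,4,2](0)
Move 2: P1 pit3 -> P1=[5,5,5,0,1,6](2) P2=[4,5,3,2,4,2](0)
Move 3: P1 pit4 -> P1=[5,5,5,0,0,7](2) P2=[4,5,3,2,4,2](0)
Move 4: P1 pit2 -> P1=[5,5,0,1,1,8](3) P2=[5,5,3,2,4,2](0)
Move 5: P2 pit5 -> P1=[6,5,0,1,1,8](3) P2=[5,5,3,2,4,0](1)

Answer: 3 1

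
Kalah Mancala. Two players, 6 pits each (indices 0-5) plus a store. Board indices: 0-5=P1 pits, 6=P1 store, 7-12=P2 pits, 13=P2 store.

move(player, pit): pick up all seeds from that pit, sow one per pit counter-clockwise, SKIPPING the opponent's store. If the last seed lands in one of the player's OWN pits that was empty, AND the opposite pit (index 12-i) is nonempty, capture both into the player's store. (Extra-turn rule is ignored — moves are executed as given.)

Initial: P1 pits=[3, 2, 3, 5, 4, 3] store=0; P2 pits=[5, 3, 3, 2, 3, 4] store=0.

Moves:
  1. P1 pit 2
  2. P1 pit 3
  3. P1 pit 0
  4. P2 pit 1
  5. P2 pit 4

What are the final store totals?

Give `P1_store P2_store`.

Move 1: P1 pit2 -> P1=[3,2,0,6,5,4](0) P2=[5,3,3,2,3,4](0)
Move 2: P1 pit3 -> P1=[3,2,0,0,6,5](1) P2=[6,4,4,2,3,4](0)
Move 3: P1 pit0 -> P1=[0,3,1,0,6,5](6) P2=[6,4,0,2,3,4](0)
Move 4: P2 pit1 -> P1=[0,3,1,0,6,5](6) P2=[6,0,1,3,4,5](0)
Move 5: P2 pit4 -> P1=[1,4,1,0,6,5](6) P2=[6,0,1,3,0,6](1)

Answer: 6 1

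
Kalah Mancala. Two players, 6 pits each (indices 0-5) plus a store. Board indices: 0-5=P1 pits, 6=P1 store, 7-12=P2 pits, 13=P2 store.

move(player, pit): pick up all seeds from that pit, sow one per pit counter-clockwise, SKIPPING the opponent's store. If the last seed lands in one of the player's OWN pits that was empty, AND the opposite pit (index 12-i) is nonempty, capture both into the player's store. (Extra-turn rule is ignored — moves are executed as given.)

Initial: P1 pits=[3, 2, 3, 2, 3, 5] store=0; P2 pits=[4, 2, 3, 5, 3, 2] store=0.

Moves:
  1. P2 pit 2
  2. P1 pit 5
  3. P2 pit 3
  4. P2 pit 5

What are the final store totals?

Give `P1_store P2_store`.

Answer: 1 2

Derivation:
Move 1: P2 pit2 -> P1=[3,2,3,2,3,5](0) P2=[4,2,0,6,4,3](0)
Move 2: P1 pit5 -> P1=[3,2,3,2,3,0](1) P2=[5,3,1,7,4,3](0)
Move 3: P2 pit3 -> P1=[4,3,4,3,3,0](1) P2=[5,3,1,0,5,4](1)
Move 4: P2 pit5 -> P1=[5,4,5,3,3,0](1) P2=[5,3,1,0,5,0](2)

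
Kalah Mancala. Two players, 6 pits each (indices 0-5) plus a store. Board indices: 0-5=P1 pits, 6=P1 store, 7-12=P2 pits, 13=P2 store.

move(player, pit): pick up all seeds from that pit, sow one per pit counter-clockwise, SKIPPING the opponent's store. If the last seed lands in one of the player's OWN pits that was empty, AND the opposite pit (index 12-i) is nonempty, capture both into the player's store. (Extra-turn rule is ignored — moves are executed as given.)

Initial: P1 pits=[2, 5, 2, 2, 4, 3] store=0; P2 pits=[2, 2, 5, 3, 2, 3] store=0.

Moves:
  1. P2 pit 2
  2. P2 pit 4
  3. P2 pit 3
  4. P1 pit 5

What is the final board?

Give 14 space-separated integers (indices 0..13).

Answer: 5 5 2 2 4 0 1 3 3 0 0 1 6 3

Derivation:
Move 1: P2 pit2 -> P1=[3,5,2,2,4,3](0) P2=[2,2,0,4,3,4](1)
Move 2: P2 pit4 -> P1=[4,5,2,2,4,3](0) P2=[2,2,0,4,0,5](2)
Move 3: P2 pit3 -> P1=[5,5,2,2,4,3](0) P2=[2,2,0,0,1,6](3)
Move 4: P1 pit5 -> P1=[5,5,2,2,4,0](1) P2=[3,3,0,0,1,6](3)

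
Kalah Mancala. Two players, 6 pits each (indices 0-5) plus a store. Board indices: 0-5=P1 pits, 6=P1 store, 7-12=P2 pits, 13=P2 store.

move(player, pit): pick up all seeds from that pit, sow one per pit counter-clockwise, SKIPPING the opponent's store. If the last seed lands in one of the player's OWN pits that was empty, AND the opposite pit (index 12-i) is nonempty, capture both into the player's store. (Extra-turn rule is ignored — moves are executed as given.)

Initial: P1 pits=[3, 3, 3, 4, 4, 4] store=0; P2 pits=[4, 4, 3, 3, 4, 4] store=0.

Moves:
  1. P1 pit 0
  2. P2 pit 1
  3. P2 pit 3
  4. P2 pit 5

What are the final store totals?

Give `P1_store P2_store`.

Move 1: P1 pit0 -> P1=[0,4,4,5,4,4](0) P2=[4,4,3,3,4,4](0)
Move 2: P2 pit1 -> P1=[0,4,4,5,4,4](0) P2=[4,0,4,4,5,5](0)
Move 3: P2 pit3 -> P1=[1,4,4,5,4,4](0) P2=[4,0,4,0,6,6](1)
Move 4: P2 pit5 -> P1=[2,5,5,6,5,4](0) P2=[4,0,4,0,6,0](2)

Answer: 0 2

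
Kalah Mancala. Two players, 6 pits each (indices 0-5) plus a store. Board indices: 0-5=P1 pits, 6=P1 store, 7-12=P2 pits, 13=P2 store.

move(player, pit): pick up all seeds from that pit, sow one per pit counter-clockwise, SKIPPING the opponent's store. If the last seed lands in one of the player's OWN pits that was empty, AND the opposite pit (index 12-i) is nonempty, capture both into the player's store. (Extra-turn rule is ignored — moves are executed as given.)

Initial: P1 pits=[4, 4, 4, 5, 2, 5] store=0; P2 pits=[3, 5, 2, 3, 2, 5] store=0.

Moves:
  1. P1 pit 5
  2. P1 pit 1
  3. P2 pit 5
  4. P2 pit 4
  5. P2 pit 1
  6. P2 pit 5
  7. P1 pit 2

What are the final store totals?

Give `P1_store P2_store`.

Move 1: P1 pit5 -> P1=[4,4,4,5,2,0](1) P2=[4,6,3,4,2,5](0)
Move 2: P1 pit1 -> P1=[4,0,5,6,3,0](6) P2=[0,6,3,4,2,5](0)
Move 3: P2 pit5 -> P1=[5,1,6,7,3,0](6) P2=[0,6,3,4,2,0](1)
Move 4: P2 pit4 -> P1=[5,1,6,7,3,0](6) P2=[0,6,3,4,0,1](2)
Move 5: P2 pit1 -> P1=[6,1,6,7,3,0](6) P2=[0,0,4,5,1,2](3)
Move 6: P2 pit5 -> P1=[7,1,6,7,3,0](6) P2=[0,0,4,5,1,0](4)
Move 7: P1 pit2 -> P1=[7,1,0,8,4,1](7) P2=[1,1,4,5,1,0](4)

Answer: 7 4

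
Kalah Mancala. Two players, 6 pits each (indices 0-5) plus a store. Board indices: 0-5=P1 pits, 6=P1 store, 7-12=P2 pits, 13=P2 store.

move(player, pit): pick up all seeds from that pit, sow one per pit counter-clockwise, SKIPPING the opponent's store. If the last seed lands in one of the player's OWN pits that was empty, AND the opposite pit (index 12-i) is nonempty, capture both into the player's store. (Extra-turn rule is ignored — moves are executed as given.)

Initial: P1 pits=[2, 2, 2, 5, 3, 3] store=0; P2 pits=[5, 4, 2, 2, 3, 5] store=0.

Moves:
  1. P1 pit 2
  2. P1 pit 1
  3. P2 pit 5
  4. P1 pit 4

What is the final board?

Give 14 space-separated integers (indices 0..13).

Move 1: P1 pit2 -> P1=[2,2,0,6,4,3](0) P2=[5,4,2,2,3,5](0)
Move 2: P1 pit1 -> P1=[2,0,1,7,4,3](0) P2=[5,4,2,2,3,5](0)
Move 3: P2 pit5 -> P1=[3,1,2,8,4,3](0) P2=[5,4,2,2,3,0](1)
Move 4: P1 pit4 -> P1=[3,1,2,8,0,4](1) P2=[6,5,2,2,3,0](1)

Answer: 3 1 2 8 0 4 1 6 5 2 2 3 0 1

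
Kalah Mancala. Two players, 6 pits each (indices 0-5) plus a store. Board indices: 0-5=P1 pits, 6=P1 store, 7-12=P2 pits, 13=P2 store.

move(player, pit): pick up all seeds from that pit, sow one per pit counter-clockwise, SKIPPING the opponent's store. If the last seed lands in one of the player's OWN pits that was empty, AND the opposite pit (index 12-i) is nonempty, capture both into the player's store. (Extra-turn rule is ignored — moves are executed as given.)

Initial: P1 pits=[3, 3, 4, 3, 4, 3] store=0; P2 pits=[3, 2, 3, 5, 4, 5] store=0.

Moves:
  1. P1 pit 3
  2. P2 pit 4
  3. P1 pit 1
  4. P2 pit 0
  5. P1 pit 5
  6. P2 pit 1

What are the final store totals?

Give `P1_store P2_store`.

Answer: 2 1

Derivation:
Move 1: P1 pit3 -> P1=[3,3,4,0,5,4](1) P2=[3,2,3,5,4,5](0)
Move 2: P2 pit4 -> P1=[4,4,4,0,5,4](1) P2=[3,2,3,5,0,6](1)
Move 3: P1 pit1 -> P1=[4,0,5,1,6,5](1) P2=[3,2,3,5,0,6](1)
Move 4: P2 pit0 -> P1=[4,0,5,1,6,5](1) P2=[0,3,4,6,0,6](1)
Move 5: P1 pit5 -> P1=[4,0,5,1,6,0](2) P2=[1,4,5,7,0,6](1)
Move 6: P2 pit1 -> P1=[4,0,5,1,6,0](2) P2=[1,0,6,8,1,7](1)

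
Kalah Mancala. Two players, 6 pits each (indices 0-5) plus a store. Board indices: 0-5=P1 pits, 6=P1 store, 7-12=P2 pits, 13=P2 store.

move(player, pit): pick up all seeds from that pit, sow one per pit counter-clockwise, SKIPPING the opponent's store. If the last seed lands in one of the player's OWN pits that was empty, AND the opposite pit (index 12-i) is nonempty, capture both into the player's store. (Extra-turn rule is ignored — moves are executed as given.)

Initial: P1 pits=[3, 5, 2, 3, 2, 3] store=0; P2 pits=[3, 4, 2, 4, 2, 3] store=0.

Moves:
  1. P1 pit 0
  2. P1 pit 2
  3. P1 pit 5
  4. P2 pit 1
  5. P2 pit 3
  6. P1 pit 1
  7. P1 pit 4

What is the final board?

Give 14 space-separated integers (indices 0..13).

Answer: 1 0 1 6 0 2 3 6 2 4 0 4 5 2

Derivation:
Move 1: P1 pit0 -> P1=[0,6,3,4,2,3](0) P2=[3,4,2,4,2,3](0)
Move 2: P1 pit2 -> P1=[0,6,0,5,3,4](0) P2=[3,4,2,4,2,3](0)
Move 3: P1 pit5 -> P1=[0,6,0,5,3,0](1) P2=[4,5,3,4,2,3](0)
Move 4: P2 pit1 -> P1=[0,6,0,5,3,0](1) P2=[4,0,4,5,3,4](1)
Move 5: P2 pit3 -> P1=[1,7,0,5,3,0](1) P2=[4,0,4,0,4,5](2)
Move 6: P1 pit1 -> P1=[1,0,1,6,4,1](2) P2=[5,1,4,0,4,5](2)
Move 7: P1 pit4 -> P1=[1,0,1,6,0,2](3) P2=[6,2,4,0,4,5](2)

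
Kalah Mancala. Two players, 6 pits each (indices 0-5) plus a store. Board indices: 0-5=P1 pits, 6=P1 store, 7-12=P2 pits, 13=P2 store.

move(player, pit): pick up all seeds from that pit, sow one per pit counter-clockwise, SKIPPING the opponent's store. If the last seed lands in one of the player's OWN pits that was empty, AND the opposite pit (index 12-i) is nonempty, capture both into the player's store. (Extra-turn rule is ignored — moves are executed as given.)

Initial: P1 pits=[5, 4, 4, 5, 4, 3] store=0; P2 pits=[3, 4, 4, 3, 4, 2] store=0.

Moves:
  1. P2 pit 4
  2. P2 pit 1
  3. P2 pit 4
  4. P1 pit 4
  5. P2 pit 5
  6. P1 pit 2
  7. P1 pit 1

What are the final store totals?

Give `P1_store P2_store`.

Answer: 3 2

Derivation:
Move 1: P2 pit4 -> P1=[6,5,4,5,4,3](0) P2=[3,4,4,3,0,3](1)
Move 2: P2 pit1 -> P1=[6,5,4,5,4,3](0) P2=[3,0,5,4,1,4](1)
Move 3: P2 pit4 -> P1=[6,5,4,5,4,3](0) P2=[3,0,5,4,0,5](1)
Move 4: P1 pit4 -> P1=[6,5,4,5,0,4](1) P2=[4,1,5,4,0,5](1)
Move 5: P2 pit5 -> P1=[7,6,5,6,0,4](1) P2=[4,1,5,4,0,0](2)
Move 6: P1 pit2 -> P1=[7,6,0,7,1,5](2) P2=[5,1,5,4,0,0](2)
Move 7: P1 pit1 -> P1=[7,0,1,8,2,6](3) P2=[6,1,5,4,0,0](2)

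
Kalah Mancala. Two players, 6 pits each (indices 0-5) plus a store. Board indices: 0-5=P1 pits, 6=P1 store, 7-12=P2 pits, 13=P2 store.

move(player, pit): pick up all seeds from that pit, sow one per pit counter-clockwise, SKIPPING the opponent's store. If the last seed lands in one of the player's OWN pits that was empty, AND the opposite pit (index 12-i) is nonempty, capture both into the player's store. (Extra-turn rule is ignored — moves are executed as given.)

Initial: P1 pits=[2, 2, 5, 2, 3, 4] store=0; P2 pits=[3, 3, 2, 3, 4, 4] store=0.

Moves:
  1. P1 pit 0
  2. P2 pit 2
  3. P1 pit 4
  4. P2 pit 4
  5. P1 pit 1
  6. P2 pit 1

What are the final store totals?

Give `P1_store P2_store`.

Move 1: P1 pit0 -> P1=[0,3,6,2,3,4](0) P2=[3,3,2,3,4,4](0)
Move 2: P2 pit2 -> P1=[0,3,6,2,3,4](0) P2=[3,3,0,4,5,4](0)
Move 3: P1 pit4 -> P1=[0,3,6,2,0,5](1) P2=[4,3,0,4,5,4](0)
Move 4: P2 pit4 -> P1=[1,4,7,2,0,5](1) P2=[4,3,0,4,0,5](1)
Move 5: P1 pit1 -> P1=[1,0,8,3,1,6](1) P2=[4,3,0,4,0,5](1)
Move 6: P2 pit1 -> P1=[1,0,8,3,1,6](1) P2=[4,0,1,5,1,5](1)

Answer: 1 1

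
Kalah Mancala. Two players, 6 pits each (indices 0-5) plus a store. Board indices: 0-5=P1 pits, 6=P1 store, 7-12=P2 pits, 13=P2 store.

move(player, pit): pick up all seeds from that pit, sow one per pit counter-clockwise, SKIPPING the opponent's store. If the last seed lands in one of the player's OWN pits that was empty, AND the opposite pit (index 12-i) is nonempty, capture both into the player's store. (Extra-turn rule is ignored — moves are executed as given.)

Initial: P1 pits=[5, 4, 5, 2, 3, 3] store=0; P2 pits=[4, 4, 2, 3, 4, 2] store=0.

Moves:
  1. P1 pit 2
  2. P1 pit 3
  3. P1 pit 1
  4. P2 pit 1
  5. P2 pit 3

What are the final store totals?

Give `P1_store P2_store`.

Answer: 2 1

Derivation:
Move 1: P1 pit2 -> P1=[5,4,0,3,4,4](1) P2=[5,4,2,3,4,2](0)
Move 2: P1 pit3 -> P1=[5,4,0,0,5,5](2) P2=[5,4,2,3,4,2](0)
Move 3: P1 pit1 -> P1=[5,0,1,1,6,6](2) P2=[5,4,2,3,4,2](0)
Move 4: P2 pit1 -> P1=[5,0,1,1,6,6](2) P2=[5,0,3,4,5,3](0)
Move 5: P2 pit3 -> P1=[6,0,1,1,6,6](2) P2=[5,0,3,0,6,4](1)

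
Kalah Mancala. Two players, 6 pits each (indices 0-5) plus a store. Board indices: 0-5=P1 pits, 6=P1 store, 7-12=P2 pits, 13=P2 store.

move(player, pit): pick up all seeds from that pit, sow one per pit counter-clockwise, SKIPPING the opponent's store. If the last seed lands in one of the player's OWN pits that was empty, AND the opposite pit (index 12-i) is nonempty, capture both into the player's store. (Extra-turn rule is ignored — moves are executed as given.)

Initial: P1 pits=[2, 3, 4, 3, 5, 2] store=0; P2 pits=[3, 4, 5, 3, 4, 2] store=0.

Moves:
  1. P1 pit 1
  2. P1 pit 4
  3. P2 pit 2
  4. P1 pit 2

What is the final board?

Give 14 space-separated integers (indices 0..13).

Move 1: P1 pit1 -> P1=[2,0,5,4,6,2](0) P2=[3,4,5,3,4,2](0)
Move 2: P1 pit4 -> P1=[2,0,5,4,0,3](1) P2=[4,5,6,4,4,2](0)
Move 3: P2 pit2 -> P1=[3,1,5,4,0,3](1) P2=[4,5,0,5,5,3](1)
Move 4: P1 pit2 -> P1=[3,1,0,5,1,4](2) P2=[5,5,0,5,5,3](1)

Answer: 3 1 0 5 1 4 2 5 5 0 5 5 3 1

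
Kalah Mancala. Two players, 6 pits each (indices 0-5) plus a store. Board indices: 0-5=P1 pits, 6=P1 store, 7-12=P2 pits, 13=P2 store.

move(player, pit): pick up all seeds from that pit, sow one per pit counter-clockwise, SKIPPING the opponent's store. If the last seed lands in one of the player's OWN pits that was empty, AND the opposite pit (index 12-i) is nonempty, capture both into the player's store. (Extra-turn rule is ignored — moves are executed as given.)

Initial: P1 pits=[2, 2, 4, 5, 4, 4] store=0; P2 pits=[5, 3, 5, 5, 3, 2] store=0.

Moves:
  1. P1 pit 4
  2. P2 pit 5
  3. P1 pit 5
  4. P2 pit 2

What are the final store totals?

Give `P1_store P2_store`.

Move 1: P1 pit4 -> P1=[2,2,4,5,0,5](1) P2=[6,4,5,5,3,2](0)
Move 2: P2 pit5 -> P1=[3,2,4,5,0,5](1) P2=[6,4,5,5,3,0](1)
Move 3: P1 pit5 -> P1=[3,2,4,5,0,0](2) P2=[7,5,6,6,3,0](1)
Move 4: P2 pit2 -> P1=[4,3,4,5,0,0](2) P2=[7,5,0,7,4,1](2)

Answer: 2 2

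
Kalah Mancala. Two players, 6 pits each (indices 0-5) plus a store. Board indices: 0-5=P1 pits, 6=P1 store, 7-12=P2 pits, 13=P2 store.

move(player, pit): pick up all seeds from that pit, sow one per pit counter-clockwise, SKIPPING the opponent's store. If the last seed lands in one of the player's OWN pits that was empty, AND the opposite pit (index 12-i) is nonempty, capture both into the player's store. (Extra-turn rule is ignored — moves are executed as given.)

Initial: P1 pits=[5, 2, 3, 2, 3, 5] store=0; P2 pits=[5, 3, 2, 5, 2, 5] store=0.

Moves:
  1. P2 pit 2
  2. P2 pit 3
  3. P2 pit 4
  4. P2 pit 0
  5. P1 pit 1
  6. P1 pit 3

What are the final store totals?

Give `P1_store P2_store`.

Answer: 1 2

Derivation:
Move 1: P2 pit2 -> P1=[5,2,3,2,3,5](0) P2=[5,3,0,6,3,5](0)
Move 2: P2 pit3 -> P1=[6,3,4,2,3,5](0) P2=[5,3,0,0,4,6](1)
Move 3: P2 pit4 -> P1=[7,4,4,2,3,5](0) P2=[5,3,0,0,0,7](2)
Move 4: P2 pit0 -> P1=[7,4,4,2,3,5](0) P2=[0,4,1,1,1,8](2)
Move 5: P1 pit1 -> P1=[7,0,5,3,4,6](0) P2=[0,4,1,1,1,8](2)
Move 6: P1 pit3 -> P1=[7,0,5,0,5,7](1) P2=[0,4,1,1,1,8](2)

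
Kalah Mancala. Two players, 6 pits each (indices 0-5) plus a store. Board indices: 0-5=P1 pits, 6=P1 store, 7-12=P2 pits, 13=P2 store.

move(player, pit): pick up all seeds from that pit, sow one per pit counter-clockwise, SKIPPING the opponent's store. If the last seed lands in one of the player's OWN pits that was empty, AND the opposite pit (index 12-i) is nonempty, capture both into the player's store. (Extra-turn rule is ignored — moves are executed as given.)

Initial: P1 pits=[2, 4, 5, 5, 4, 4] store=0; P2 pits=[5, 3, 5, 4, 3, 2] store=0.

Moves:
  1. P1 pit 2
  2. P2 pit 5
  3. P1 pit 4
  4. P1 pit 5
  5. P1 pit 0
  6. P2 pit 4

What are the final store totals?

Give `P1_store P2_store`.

Answer: 3 2

Derivation:
Move 1: P1 pit2 -> P1=[2,4,0,6,5,5](1) P2=[6,3,5,4,3,2](0)
Move 2: P2 pit5 -> P1=[3,4,0,6,5,5](1) P2=[6,3,5,4,3,0](1)
Move 3: P1 pit4 -> P1=[3,4,0,6,0,6](2) P2=[7,4,6,4,3,0](1)
Move 4: P1 pit5 -> P1=[3,4,0,6,0,0](3) P2=[8,5,7,5,4,0](1)
Move 5: P1 pit0 -> P1=[0,5,1,7,0,0](3) P2=[8,5,7,5,4,0](1)
Move 6: P2 pit4 -> P1=[1,6,1,7,0,0](3) P2=[8,5,7,5,0,1](2)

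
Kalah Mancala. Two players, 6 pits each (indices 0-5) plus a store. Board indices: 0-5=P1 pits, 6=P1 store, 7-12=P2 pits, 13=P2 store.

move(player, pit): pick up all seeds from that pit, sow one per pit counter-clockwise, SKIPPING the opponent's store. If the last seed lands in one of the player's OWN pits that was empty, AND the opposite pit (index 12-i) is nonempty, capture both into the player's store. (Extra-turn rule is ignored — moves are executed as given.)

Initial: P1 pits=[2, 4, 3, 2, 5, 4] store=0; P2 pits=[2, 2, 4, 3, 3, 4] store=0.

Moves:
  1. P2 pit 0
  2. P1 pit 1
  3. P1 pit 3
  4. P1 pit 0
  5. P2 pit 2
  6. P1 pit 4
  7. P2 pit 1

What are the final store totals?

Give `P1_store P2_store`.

Move 1: P2 pit0 -> P1=[2,4,3,2,5,4](0) P2=[0,3,5,3,3,4](0)
Move 2: P1 pit1 -> P1=[2,0,4,3,6,5](0) P2=[0,3,5,3,3,4](0)
Move 3: P1 pit3 -> P1=[2,0,4,0,7,6](1) P2=[0,3,5,3,3,4](0)
Move 4: P1 pit0 -> P1=[0,1,5,0,7,6](1) P2=[0,3,5,3,3,4](0)
Move 5: P2 pit2 -> P1=[1,1,5,0,7,6](1) P2=[0,3,0,4,4,5](1)
Move 6: P1 pit4 -> P1=[1,1,5,0,0,7](2) P2=[1,4,1,5,5,5](1)
Move 7: P2 pit1 -> P1=[1,1,5,0,0,7](2) P2=[1,0,2,6,6,6](1)

Answer: 2 1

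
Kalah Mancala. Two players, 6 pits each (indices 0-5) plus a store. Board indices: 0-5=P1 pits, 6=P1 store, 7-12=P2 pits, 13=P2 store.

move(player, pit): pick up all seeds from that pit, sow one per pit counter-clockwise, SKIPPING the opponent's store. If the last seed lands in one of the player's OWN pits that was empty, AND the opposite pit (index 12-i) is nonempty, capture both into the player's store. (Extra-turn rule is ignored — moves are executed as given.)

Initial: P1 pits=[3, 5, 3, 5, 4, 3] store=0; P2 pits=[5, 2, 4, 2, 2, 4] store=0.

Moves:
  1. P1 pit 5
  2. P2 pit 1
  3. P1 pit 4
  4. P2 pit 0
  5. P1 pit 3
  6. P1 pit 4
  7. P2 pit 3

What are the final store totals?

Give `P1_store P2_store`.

Answer: 3 2

Derivation:
Move 1: P1 pit5 -> P1=[3,5,3,5,4,0](1) P2=[6,3,4,2,2,4](0)
Move 2: P2 pit1 -> P1=[3,5,3,5,4,0](1) P2=[6,0,5,3,3,4](0)
Move 3: P1 pit4 -> P1=[3,5,3,5,0,1](2) P2=[7,1,5,3,3,4](0)
Move 4: P2 pit0 -> P1=[4,5,3,5,0,1](2) P2=[0,2,6,4,4,5](1)
Move 5: P1 pit3 -> P1=[4,5,3,0,1,2](3) P2=[1,3,6,4,4,5](1)
Move 6: P1 pit4 -> P1=[4,5,3,0,0,3](3) P2=[1,3,6,4,4,5](1)
Move 7: P2 pit3 -> P1=[5,5,3,0,0,3](3) P2=[1,3,6,0,5,6](2)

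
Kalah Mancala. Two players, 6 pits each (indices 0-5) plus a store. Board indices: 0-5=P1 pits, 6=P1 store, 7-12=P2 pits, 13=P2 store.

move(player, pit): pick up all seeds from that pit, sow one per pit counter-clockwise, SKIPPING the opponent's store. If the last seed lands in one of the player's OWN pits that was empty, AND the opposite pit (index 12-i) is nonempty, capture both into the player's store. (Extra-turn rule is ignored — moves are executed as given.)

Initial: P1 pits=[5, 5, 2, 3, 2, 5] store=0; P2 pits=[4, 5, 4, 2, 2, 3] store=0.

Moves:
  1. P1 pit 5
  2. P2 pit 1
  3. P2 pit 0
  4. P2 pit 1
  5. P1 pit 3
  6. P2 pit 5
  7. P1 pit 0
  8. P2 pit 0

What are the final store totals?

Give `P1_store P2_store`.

Answer: 3 7

Derivation:
Move 1: P1 pit5 -> P1=[5,5,2,3,2,0](1) P2=[5,6,5,3,2,3](0)
Move 2: P2 pit1 -> P1=[6,5,2,3,2,0](1) P2=[5,0,6,4,3,4](1)
Move 3: P2 pit0 -> P1=[6,5,2,3,2,0](1) P2=[0,1,7,5,4,5](1)
Move 4: P2 pit1 -> P1=[6,5,2,3,2,0](1) P2=[0,0,8,5,4,5](1)
Move 5: P1 pit3 -> P1=[6,5,2,0,3,1](2) P2=[0,0,8,5,4,5](1)
Move 6: P2 pit5 -> P1=[7,6,3,1,3,1](2) P2=[0,0,8,5,4,0](2)
Move 7: P1 pit0 -> P1=[0,7,4,2,4,2](3) P2=[1,0,8,5,4,0](2)
Move 8: P2 pit0 -> P1=[0,7,4,2,0,2](3) P2=[0,0,8,5,4,0](7)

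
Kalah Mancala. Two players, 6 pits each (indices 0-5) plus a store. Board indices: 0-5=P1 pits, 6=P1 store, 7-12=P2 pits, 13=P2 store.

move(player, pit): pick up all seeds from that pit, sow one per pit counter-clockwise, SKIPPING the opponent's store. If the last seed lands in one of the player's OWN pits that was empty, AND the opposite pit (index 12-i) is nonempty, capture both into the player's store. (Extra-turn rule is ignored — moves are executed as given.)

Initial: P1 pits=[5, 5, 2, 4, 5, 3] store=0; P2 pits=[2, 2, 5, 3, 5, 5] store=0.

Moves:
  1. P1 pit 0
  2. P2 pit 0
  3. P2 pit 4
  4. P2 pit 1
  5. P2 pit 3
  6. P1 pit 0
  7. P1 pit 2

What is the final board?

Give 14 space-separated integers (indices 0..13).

Answer: 0 1 0 6 7 5 1 1 0 7 0 1 7 10

Derivation:
Move 1: P1 pit0 -> P1=[0,6,3,5,6,4](0) P2=[2,2,5,3,5,5](0)
Move 2: P2 pit0 -> P1=[0,6,3,5,6,4](0) P2=[0,3,6,3,5,5](0)
Move 3: P2 pit4 -> P1=[1,7,4,5,6,4](0) P2=[0,3,6,3,0,6](1)
Move 4: P2 pit1 -> P1=[1,0,4,5,6,4](0) P2=[0,0,7,4,0,6](9)
Move 5: P2 pit3 -> P1=[2,0,4,5,6,4](0) P2=[0,0,7,0,1,7](10)
Move 6: P1 pit0 -> P1=[0,1,5,5,6,4](0) P2=[0,0,7,0,1,7](10)
Move 7: P1 pit2 -> P1=[0,1,0,6,7,5](1) P2=[1,0,7,0,1,7](10)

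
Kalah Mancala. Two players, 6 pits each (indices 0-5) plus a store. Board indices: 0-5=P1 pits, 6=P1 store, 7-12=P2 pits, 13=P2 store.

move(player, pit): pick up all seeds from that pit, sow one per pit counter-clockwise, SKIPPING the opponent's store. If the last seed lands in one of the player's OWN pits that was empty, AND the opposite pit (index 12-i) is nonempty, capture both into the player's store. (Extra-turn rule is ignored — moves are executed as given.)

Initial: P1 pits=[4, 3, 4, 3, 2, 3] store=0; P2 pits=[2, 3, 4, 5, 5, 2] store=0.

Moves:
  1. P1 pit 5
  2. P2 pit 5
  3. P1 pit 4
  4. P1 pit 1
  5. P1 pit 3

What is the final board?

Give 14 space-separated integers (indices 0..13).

Answer: 5 0 5 0 1 2 8 4 0 4 5 5 0 1

Derivation:
Move 1: P1 pit5 -> P1=[4,3,4,3,2,0](1) P2=[3,4,4,5,5,2](0)
Move 2: P2 pit5 -> P1=[5,3,4,3,2,0](1) P2=[3,4,4,5,5,0](1)
Move 3: P1 pit4 -> P1=[5,3,4,3,0,1](2) P2=[3,4,4,5,5,0](1)
Move 4: P1 pit1 -> P1=[5,0,5,4,0,1](7) P2=[3,0,4,5,5,0](1)
Move 5: P1 pit3 -> P1=[5,0,5,0,1,2](8) P2=[4,0,4,5,5,0](1)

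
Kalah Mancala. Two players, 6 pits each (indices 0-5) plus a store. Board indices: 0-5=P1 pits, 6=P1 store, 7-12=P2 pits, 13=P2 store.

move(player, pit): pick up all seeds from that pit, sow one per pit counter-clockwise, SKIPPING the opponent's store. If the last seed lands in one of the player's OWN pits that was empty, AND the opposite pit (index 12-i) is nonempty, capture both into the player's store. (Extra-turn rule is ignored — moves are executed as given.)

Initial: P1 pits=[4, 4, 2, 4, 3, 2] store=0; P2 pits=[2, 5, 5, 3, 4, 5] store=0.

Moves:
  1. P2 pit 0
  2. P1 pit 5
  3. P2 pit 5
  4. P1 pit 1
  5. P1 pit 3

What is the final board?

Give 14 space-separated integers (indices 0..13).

Answer: 5 0 4 0 5 2 3 2 7 7 3 4 0 1

Derivation:
Move 1: P2 pit0 -> P1=[4,4,2,4,3,2](0) P2=[0,6,6,3,4,5](0)
Move 2: P1 pit5 -> P1=[4,4,2,4,3,0](1) P2=[1,6,6,3,4,5](0)
Move 3: P2 pit5 -> P1=[5,5,3,5,3,0](1) P2=[1,6,6,3,4,0](1)
Move 4: P1 pit1 -> P1=[5,0,4,6,4,1](2) P2=[1,6,6,3,4,0](1)
Move 5: P1 pit3 -> P1=[5,0,4,0,5,2](3) P2=[2,7,7,3,4,0](1)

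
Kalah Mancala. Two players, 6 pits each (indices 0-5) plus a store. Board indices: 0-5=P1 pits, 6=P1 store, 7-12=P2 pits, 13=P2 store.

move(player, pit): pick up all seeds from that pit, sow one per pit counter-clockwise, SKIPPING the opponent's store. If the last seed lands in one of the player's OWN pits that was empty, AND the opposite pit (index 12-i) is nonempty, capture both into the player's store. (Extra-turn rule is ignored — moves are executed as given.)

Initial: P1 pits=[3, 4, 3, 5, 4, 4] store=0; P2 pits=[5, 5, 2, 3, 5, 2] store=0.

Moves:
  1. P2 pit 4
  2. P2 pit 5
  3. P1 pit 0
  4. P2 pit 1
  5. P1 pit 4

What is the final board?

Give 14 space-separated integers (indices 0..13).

Answer: 0 7 5 6 0 6 1 6 1 4 4 1 1 3

Derivation:
Move 1: P2 pit4 -> P1=[4,5,4,5,4,4](0) P2=[5,5,2,3,0,3](1)
Move 2: P2 pit5 -> P1=[5,6,4,5,4,4](0) P2=[5,5,2,3,0,0](2)
Move 3: P1 pit0 -> P1=[0,7,5,6,5,5](0) P2=[5,5,2,3,0,0](2)
Move 4: P2 pit1 -> P1=[0,7,5,6,5,5](0) P2=[5,0,3,4,1,1](3)
Move 5: P1 pit4 -> P1=[0,7,5,6,0,6](1) P2=[6,1,4,4,1,1](3)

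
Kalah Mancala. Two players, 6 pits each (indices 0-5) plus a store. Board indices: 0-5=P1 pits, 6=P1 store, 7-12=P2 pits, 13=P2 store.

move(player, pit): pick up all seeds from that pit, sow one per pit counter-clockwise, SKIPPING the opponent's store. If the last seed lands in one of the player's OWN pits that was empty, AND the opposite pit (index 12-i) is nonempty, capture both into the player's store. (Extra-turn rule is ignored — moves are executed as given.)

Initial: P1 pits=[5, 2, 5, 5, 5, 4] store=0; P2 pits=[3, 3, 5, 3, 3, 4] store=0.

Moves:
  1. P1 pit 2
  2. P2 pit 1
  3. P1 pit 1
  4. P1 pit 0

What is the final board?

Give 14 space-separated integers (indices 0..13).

Move 1: P1 pit2 -> P1=[5,2,0,6,6,5](1) P2=[4,3,5,3,3,4](0)
Move 2: P2 pit1 -> P1=[5,2,0,6,6,5](1) P2=[4,0,6,4,4,4](0)
Move 3: P1 pit1 -> P1=[5,0,1,7,6,5](1) P2=[4,0,6,4,4,4](0)
Move 4: P1 pit0 -> P1=[0,1,2,8,7,6](1) P2=[4,0,6,4,4,4](0)

Answer: 0 1 2 8 7 6 1 4 0 6 4 4 4 0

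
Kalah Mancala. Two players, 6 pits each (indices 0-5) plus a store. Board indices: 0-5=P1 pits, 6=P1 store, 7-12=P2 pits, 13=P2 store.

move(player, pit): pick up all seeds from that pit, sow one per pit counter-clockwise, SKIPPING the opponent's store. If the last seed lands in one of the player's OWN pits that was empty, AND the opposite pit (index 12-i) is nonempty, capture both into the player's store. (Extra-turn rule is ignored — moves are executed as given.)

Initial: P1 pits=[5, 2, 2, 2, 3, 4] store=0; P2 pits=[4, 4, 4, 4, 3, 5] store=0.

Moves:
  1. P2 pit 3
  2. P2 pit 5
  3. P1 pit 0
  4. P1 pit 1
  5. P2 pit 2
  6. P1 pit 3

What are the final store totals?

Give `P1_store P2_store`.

Move 1: P2 pit3 -> P1=[6,2,2,2,3,4](0) P2=[4,4,4,0,4,6](1)
Move 2: P2 pit5 -> P1=[7,3,3,3,4,4](0) P2=[4,4,4,0,4,0](2)
Move 3: P1 pit0 -> P1=[0,4,4,4,5,5](1) P2=[5,4,4,0,4,0](2)
Move 4: P1 pit1 -> P1=[0,0,5,5,6,6](1) P2=[5,4,4,0,4,0](2)
Move 5: P2 pit2 -> P1=[0,0,5,5,6,6](1) P2=[5,4,0,1,5,1](3)
Move 6: P1 pit3 -> P1=[0,0,5,0,7,7](2) P2=[6,5,0,1,5,1](3)

Answer: 2 3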